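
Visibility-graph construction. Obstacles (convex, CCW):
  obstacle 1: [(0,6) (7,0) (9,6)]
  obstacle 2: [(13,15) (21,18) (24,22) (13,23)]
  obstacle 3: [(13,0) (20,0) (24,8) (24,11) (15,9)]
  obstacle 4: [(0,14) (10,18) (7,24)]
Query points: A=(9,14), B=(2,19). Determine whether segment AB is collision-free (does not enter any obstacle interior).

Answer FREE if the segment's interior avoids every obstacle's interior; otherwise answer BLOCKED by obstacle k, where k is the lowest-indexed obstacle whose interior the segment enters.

BLOCKED by obstacle 4

Obstacle 1 [(0,6) (7,0) (9,6)]:
  edge (0,6)–(7,0): clear
  edge (7,0)–(9,6): clear
  edge (9,6)–(0,6): clear
  midpoint (11/2,33/2) outside
  → clear
Obstacle 2 [(13,15) (21,18) (24,22) (13,23)]:
  edge (13,15)–(21,18): clear
  edge (21,18)–(24,22): clear
  edge (24,22)–(13,23): clear
  edge (13,23)–(13,15): clear
  midpoint (11/2,33/2) outside
  → clear
Obstacle 3 [(13,0) (20,0) (24,8) (24,11) (15,9)]:
  edge (13,0)–(20,0): clear
  edge (20,0)–(24,8): clear
  edge (24,8)–(24,11): clear
  edge (24,11)–(15,9): clear
  edge (15,9)–(13,0): clear
  midpoint (11/2,33/2) outside
  → clear
Obstacle 4 [(0,14) (10,18) (7,24)]:
  edge (0,14)–(10,18): crosses AB
  edge (10,18)–(7,24): clear
  edge (7,24)–(0,14): crosses AB
  → BLOCKED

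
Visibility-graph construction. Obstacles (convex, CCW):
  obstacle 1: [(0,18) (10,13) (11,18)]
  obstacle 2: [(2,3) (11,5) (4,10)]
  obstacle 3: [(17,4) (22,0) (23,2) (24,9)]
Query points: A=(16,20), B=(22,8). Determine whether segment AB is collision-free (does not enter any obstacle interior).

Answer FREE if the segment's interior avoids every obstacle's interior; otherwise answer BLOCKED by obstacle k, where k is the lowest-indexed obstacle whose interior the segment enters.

Obstacle 1 [(0,18) (10,13) (11,18)]:
  edge (0,18)–(10,13): clear
  edge (10,13)–(11,18): clear
  edge (11,18)–(0,18): clear
  midpoint (19,14) outside
  → clear
Obstacle 2 [(2,3) (11,5) (4,10)]:
  edge (2,3)–(11,5): clear
  edge (11,5)–(4,10): clear
  edge (4,10)–(2,3): clear
  midpoint (19,14) outside
  → clear
Obstacle 3 [(17,4) (22,0) (23,2) (24,9)]:
  edge (17,4)–(22,0): clear
  edge (22,0)–(23,2): clear
  edge (23,2)–(24,9): clear
  edge (24,9)–(17,4): clear
  midpoint (19,14) outside
  → clear

FREE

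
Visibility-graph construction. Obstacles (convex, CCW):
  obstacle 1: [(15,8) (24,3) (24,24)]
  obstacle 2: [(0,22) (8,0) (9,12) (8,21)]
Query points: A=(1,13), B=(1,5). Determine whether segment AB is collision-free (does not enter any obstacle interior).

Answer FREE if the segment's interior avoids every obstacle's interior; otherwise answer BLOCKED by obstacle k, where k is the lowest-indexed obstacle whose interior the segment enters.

Obstacle 1 [(15,8) (24,3) (24,24)]:
  edge (15,8)–(24,3): clear
  edge (24,3)–(24,24): clear
  edge (24,24)–(15,8): clear
  midpoint (1,9) outside
  → clear
Obstacle 2 [(0,22) (8,0) (9,12) (8,21)]:
  edge (0,22)–(8,0): clear
  edge (8,0)–(9,12): clear
  edge (9,12)–(8,21): clear
  edge (8,21)–(0,22): clear
  midpoint (1,9) outside
  → clear

FREE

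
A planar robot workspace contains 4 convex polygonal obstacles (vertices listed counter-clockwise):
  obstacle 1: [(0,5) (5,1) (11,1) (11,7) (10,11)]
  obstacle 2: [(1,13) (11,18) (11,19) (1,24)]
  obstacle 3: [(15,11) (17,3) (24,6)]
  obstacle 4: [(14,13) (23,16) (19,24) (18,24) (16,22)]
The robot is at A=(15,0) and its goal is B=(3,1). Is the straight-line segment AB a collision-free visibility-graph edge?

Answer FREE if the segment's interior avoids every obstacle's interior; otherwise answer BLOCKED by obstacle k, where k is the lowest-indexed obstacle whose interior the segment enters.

Obstacle 1 [(0,5) (5,1) (11,1) (11,7) (10,11)]:
  edge (0,5)–(5,1): clear
  edge (5,1)–(11,1): clear
  edge (11,1)–(11,7): clear
  edge (11,7)–(10,11): clear
  edge (10,11)–(0,5): clear
  midpoint (9,1/2) outside
  → clear
Obstacle 2 [(1,13) (11,18) (11,19) (1,24)]:
  edge (1,13)–(11,18): clear
  edge (11,18)–(11,19): clear
  edge (11,19)–(1,24): clear
  edge (1,24)–(1,13): clear
  midpoint (9,1/2) outside
  → clear
Obstacle 3 [(15,11) (17,3) (24,6)]:
  edge (15,11)–(17,3): clear
  edge (17,3)–(24,6): clear
  edge (24,6)–(15,11): clear
  midpoint (9,1/2) outside
  → clear
Obstacle 4 [(14,13) (23,16) (19,24) (18,24) (16,22)]:
  edge (14,13)–(23,16): clear
  edge (23,16)–(19,24): clear
  edge (19,24)–(18,24): clear
  edge (18,24)–(16,22): clear
  edge (16,22)–(14,13): clear
  midpoint (9,1/2) outside
  → clear

FREE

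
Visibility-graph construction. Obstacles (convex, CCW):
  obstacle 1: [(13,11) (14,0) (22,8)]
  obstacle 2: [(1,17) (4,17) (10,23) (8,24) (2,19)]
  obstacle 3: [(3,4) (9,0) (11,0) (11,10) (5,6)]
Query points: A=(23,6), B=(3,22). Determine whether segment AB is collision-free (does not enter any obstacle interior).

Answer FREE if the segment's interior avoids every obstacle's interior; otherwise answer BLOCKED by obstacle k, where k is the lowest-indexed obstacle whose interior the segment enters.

Obstacle 1 [(13,11) (14,0) (22,8)]:
  edge (13,11)–(14,0): clear
  edge (14,0)–(22,8): crosses AB
  edge (22,8)–(13,11): crosses AB
  → BLOCKED
Obstacle 2 [(1,17) (4,17) (10,23) (8,24) (2,19)]:
  edge (1,17)–(4,17): clear
  edge (4,17)–(10,23): crosses AB
  edge (10,23)–(8,24): clear
  edge (8,24)–(2,19): crosses AB
  edge (2,19)–(1,17): clear
  → BLOCKED
Obstacle 3 [(3,4) (9,0) (11,0) (11,10) (5,6)]:
  edge (3,4)–(9,0): clear
  edge (9,0)–(11,0): clear
  edge (11,0)–(11,10): clear
  edge (11,10)–(5,6): clear
  edge (5,6)–(3,4): clear
  midpoint (13,14) outside
  → clear

BLOCKED by obstacle 1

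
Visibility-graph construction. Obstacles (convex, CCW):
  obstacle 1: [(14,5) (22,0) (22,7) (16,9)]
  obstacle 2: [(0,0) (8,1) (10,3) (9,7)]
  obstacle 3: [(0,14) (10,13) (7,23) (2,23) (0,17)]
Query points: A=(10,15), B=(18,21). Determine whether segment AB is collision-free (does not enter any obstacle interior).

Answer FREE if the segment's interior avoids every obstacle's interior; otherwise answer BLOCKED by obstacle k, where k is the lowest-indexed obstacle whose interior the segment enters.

Obstacle 1 [(14,5) (22,0) (22,7) (16,9)]:
  edge (14,5)–(22,0): clear
  edge (22,0)–(22,7): clear
  edge (22,7)–(16,9): clear
  edge (16,9)–(14,5): clear
  midpoint (14,18) outside
  → clear
Obstacle 2 [(0,0) (8,1) (10,3) (9,7)]:
  edge (0,0)–(8,1): clear
  edge (8,1)–(10,3): clear
  edge (10,3)–(9,7): clear
  edge (9,7)–(0,0): clear
  midpoint (14,18) outside
  → clear
Obstacle 3 [(0,14) (10,13) (7,23) (2,23) (0,17)]:
  edge (0,14)–(10,13): clear
  edge (10,13)–(7,23): clear
  edge (7,23)–(2,23): clear
  edge (2,23)–(0,17): clear
  edge (0,17)–(0,14): clear
  midpoint (14,18) outside
  → clear

FREE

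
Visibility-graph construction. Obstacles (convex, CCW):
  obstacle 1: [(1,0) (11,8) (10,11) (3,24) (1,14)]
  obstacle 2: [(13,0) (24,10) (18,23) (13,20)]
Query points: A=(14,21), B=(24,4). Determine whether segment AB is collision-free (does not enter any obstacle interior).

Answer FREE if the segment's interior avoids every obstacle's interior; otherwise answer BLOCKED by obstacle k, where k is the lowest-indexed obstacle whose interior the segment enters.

BLOCKED by obstacle 2

Obstacle 1 [(1,0) (11,8) (10,11) (3,24) (1,14)]:
  edge (1,0)–(11,8): clear
  edge (11,8)–(10,11): clear
  edge (10,11)–(3,24): clear
  edge (3,24)–(1,14): clear
  edge (1,14)–(1,0): clear
  midpoint (19,25/2) outside
  → clear
Obstacle 2 [(13,0) (24,10) (18,23) (13,20)]:
  edge (13,0)–(24,10): crosses AB
  edge (24,10)–(18,23): clear
  edge (18,23)–(13,20): crosses AB
  edge (13,20)–(13,0): clear
  → BLOCKED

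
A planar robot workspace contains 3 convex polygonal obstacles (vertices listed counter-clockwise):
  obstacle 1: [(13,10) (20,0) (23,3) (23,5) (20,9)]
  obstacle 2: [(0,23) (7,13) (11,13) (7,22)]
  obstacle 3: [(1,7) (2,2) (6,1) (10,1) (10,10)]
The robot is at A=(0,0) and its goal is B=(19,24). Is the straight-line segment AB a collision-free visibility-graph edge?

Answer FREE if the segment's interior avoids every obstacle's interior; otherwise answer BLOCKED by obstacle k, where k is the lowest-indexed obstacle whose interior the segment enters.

Obstacle 1 [(13,10) (20,0) (23,3) (23,5) (20,9)]:
  edge (13,10)–(20,0): clear
  edge (20,0)–(23,3): clear
  edge (23,3)–(23,5): clear
  edge (23,5)–(20,9): clear
  edge (20,9)–(13,10): clear
  midpoint (19/2,12) outside
  → clear
Obstacle 2 [(0,23) (7,13) (11,13) (7,22)]:
  edge (0,23)–(7,13): clear
  edge (7,13)–(11,13): crosses AB
  edge (11,13)–(7,22): crosses AB
  edge (7,22)–(0,23): clear
  → BLOCKED
Obstacle 3 [(1,7) (2,2) (6,1) (10,1) (10,10)]:
  edge (1,7)–(2,2): crosses AB
  edge (2,2)–(6,1): clear
  edge (6,1)–(10,1): clear
  edge (10,1)–(10,10): clear
  edge (10,10)–(1,7): crosses AB
  → BLOCKED

BLOCKED by obstacle 2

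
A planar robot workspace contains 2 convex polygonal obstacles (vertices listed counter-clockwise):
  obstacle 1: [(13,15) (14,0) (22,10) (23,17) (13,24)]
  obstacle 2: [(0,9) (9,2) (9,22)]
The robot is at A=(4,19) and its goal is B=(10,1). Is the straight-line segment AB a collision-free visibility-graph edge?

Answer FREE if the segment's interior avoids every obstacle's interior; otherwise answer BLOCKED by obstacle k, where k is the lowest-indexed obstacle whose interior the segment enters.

Obstacle 1 [(13,15) (14,0) (22,10) (23,17) (13,24)]:
  edge (13,15)–(14,0): clear
  edge (14,0)–(22,10): clear
  edge (22,10)–(23,17): clear
  edge (23,17)–(13,24): clear
  edge (13,24)–(13,15): clear
  midpoint (7,10) outside
  → clear
Obstacle 2 [(0,9) (9,2) (9,22)]:
  edge (0,9)–(9,2): clear
  edge (9,2)–(9,22): crosses AB
  edge (9,22)–(0,9): crosses AB
  → BLOCKED

BLOCKED by obstacle 2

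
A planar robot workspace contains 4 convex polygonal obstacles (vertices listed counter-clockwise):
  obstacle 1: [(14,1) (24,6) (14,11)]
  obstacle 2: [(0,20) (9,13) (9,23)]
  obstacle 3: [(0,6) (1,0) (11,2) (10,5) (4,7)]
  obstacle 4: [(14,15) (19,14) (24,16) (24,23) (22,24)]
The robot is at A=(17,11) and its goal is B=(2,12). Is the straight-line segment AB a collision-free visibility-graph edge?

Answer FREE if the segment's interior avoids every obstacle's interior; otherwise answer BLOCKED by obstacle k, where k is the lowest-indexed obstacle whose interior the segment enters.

Obstacle 1 [(14,1) (24,6) (14,11)]:
  edge (14,1)–(24,6): clear
  edge (24,6)–(14,11): clear
  edge (14,11)–(14,1): clear
  midpoint (19/2,23/2) outside
  → clear
Obstacle 2 [(0,20) (9,13) (9,23)]:
  edge (0,20)–(9,13): clear
  edge (9,13)–(9,23): clear
  edge (9,23)–(0,20): clear
  midpoint (19/2,23/2) outside
  → clear
Obstacle 3 [(0,6) (1,0) (11,2) (10,5) (4,7)]:
  edge (0,6)–(1,0): clear
  edge (1,0)–(11,2): clear
  edge (11,2)–(10,5): clear
  edge (10,5)–(4,7): clear
  edge (4,7)–(0,6): clear
  midpoint (19/2,23/2) outside
  → clear
Obstacle 4 [(14,15) (19,14) (24,16) (24,23) (22,24)]:
  edge (14,15)–(19,14): clear
  edge (19,14)–(24,16): clear
  edge (24,16)–(24,23): clear
  edge (24,23)–(22,24): clear
  edge (22,24)–(14,15): clear
  midpoint (19/2,23/2) outside
  → clear

FREE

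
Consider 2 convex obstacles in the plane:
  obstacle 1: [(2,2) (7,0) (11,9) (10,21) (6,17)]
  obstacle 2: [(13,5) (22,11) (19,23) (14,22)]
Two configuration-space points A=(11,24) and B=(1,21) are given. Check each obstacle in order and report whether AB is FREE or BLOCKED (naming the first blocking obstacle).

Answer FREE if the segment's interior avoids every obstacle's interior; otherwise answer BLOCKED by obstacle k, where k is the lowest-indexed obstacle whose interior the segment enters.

Obstacle 1 [(2,2) (7,0) (11,9) (10,21) (6,17)]:
  edge (2,2)–(7,0): clear
  edge (7,0)–(11,9): clear
  edge (11,9)–(10,21): clear
  edge (10,21)–(6,17): clear
  edge (6,17)–(2,2): clear
  midpoint (6,45/2) outside
  → clear
Obstacle 2 [(13,5) (22,11) (19,23) (14,22)]:
  edge (13,5)–(22,11): clear
  edge (22,11)–(19,23): clear
  edge (19,23)–(14,22): clear
  edge (14,22)–(13,5): clear
  midpoint (6,45/2) outside
  → clear

FREE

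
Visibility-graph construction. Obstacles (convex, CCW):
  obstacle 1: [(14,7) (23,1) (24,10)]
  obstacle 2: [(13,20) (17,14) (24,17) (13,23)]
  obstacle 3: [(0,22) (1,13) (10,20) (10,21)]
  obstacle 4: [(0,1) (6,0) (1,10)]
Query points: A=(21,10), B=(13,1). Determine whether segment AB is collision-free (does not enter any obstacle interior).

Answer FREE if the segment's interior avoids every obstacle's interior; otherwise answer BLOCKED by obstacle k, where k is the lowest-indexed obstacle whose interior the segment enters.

Obstacle 1 [(14,7) (23,1) (24,10)]:
  edge (14,7)–(23,1): crosses AB
  edge (23,1)–(24,10): clear
  edge (24,10)–(14,7): crosses AB
  → BLOCKED
Obstacle 2 [(13,20) (17,14) (24,17) (13,23)]:
  edge (13,20)–(17,14): clear
  edge (17,14)–(24,17): clear
  edge (24,17)–(13,23): clear
  edge (13,23)–(13,20): clear
  midpoint (17,11/2) outside
  → clear
Obstacle 3 [(0,22) (1,13) (10,20) (10,21)]:
  edge (0,22)–(1,13): clear
  edge (1,13)–(10,20): clear
  edge (10,20)–(10,21): clear
  edge (10,21)–(0,22): clear
  midpoint (17,11/2) outside
  → clear
Obstacle 4 [(0,1) (6,0) (1,10)]:
  edge (0,1)–(6,0): clear
  edge (6,0)–(1,10): clear
  edge (1,10)–(0,1): clear
  midpoint (17,11/2) outside
  → clear

BLOCKED by obstacle 1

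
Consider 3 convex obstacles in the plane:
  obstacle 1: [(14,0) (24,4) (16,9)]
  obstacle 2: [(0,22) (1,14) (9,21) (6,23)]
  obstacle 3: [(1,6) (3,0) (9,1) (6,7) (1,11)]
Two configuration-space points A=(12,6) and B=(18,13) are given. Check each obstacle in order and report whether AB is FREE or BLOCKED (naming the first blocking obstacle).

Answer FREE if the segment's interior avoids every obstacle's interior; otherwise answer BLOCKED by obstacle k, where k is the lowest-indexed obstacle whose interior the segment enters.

FREE

Obstacle 1 [(14,0) (24,4) (16,9)]:
  edge (14,0)–(24,4): clear
  edge (24,4)–(16,9): clear
  edge (16,9)–(14,0): clear
  midpoint (15,19/2) outside
  → clear
Obstacle 2 [(0,22) (1,14) (9,21) (6,23)]:
  edge (0,22)–(1,14): clear
  edge (1,14)–(9,21): clear
  edge (9,21)–(6,23): clear
  edge (6,23)–(0,22): clear
  midpoint (15,19/2) outside
  → clear
Obstacle 3 [(1,6) (3,0) (9,1) (6,7) (1,11)]:
  edge (1,6)–(3,0): clear
  edge (3,0)–(9,1): clear
  edge (9,1)–(6,7): clear
  edge (6,7)–(1,11): clear
  edge (1,11)–(1,6): clear
  midpoint (15,19/2) outside
  → clear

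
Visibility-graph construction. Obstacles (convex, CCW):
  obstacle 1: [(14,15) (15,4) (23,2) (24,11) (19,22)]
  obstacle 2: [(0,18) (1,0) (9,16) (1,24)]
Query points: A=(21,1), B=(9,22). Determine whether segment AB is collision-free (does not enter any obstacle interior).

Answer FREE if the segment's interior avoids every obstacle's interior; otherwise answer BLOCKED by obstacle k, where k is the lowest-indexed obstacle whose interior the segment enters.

BLOCKED by obstacle 1

Obstacle 1 [(14,15) (15,4) (23,2) (24,11) (19,22)]:
  edge (14,15)–(15,4): crosses AB
  edge (15,4)–(23,2): crosses AB
  edge (23,2)–(24,11): clear
  edge (24,11)–(19,22): clear
  edge (19,22)–(14,15): clear
  → BLOCKED
Obstacle 2 [(0,18) (1,0) (9,16) (1,24)]:
  edge (0,18)–(1,0): clear
  edge (1,0)–(9,16): clear
  edge (9,16)–(1,24): clear
  edge (1,24)–(0,18): clear
  midpoint (15,23/2) outside
  → clear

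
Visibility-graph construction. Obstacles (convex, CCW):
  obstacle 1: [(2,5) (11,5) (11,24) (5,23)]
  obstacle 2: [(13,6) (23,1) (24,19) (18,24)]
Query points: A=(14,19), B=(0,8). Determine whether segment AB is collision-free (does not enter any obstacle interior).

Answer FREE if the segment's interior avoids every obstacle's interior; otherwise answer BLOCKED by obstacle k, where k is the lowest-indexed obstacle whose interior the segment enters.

Obstacle 1 [(2,5) (11,5) (11,24) (5,23)]:
  edge (2,5)–(11,5): clear
  edge (11,5)–(11,24): crosses AB
  edge (11,24)–(5,23): clear
  edge (5,23)–(2,5): crosses AB
  → BLOCKED
Obstacle 2 [(13,6) (23,1) (24,19) (18,24)]:
  edge (13,6)–(23,1): clear
  edge (23,1)–(24,19): clear
  edge (24,19)–(18,24): clear
  edge (18,24)–(13,6): clear
  midpoint (7,27/2) outside
  → clear

BLOCKED by obstacle 1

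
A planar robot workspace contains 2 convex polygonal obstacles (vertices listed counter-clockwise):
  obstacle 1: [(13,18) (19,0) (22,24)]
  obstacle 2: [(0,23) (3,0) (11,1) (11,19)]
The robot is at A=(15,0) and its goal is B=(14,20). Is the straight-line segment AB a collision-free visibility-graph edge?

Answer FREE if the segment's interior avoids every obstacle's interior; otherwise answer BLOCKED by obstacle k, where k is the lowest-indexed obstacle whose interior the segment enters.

Obstacle 1 [(13,18) (19,0) (22,24)]:
  edge (13,18)–(19,0): crosses AB
  edge (19,0)–(22,24): clear
  edge (22,24)–(13,18): crosses AB
  → BLOCKED
Obstacle 2 [(0,23) (3,0) (11,1) (11,19)]:
  edge (0,23)–(3,0): clear
  edge (3,0)–(11,1): clear
  edge (11,1)–(11,19): clear
  edge (11,19)–(0,23): clear
  midpoint (29/2,10) outside
  → clear

BLOCKED by obstacle 1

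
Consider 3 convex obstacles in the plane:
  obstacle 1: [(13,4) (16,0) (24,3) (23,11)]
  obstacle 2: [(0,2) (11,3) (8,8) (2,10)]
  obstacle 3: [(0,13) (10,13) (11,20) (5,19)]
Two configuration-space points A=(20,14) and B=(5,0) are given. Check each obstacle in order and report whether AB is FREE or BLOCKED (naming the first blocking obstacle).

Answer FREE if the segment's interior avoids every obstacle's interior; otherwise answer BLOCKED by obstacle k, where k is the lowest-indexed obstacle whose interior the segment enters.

Obstacle 1 [(13,4) (16,0) (24,3) (23,11)]:
  edge (13,4)–(16,0): clear
  edge (16,0)–(24,3): clear
  edge (24,3)–(23,11): clear
  edge (23,11)–(13,4): clear
  midpoint (25/2,7) outside
  → clear
Obstacle 2 [(0,2) (11,3) (8,8) (2,10)]:
  edge (0,2)–(11,3): crosses AB
  edge (11,3)–(8,8): crosses AB
  edge (8,8)–(2,10): clear
  edge (2,10)–(0,2): clear
  → BLOCKED
Obstacle 3 [(0,13) (10,13) (11,20) (5,19)]:
  edge (0,13)–(10,13): clear
  edge (10,13)–(11,20): clear
  edge (11,20)–(5,19): clear
  edge (5,19)–(0,13): clear
  midpoint (25/2,7) outside
  → clear

BLOCKED by obstacle 2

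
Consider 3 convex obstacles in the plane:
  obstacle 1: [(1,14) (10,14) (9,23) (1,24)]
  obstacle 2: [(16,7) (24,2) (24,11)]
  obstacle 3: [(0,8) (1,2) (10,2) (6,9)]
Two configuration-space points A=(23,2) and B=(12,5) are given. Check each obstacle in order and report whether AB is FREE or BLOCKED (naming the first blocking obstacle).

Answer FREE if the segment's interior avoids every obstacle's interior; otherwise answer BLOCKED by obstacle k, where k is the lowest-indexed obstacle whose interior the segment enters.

FREE

Obstacle 1 [(1,14) (10,14) (9,23) (1,24)]:
  edge (1,14)–(10,14): clear
  edge (10,14)–(9,23): clear
  edge (9,23)–(1,24): clear
  edge (1,24)–(1,14): clear
  midpoint (35/2,7/2) outside
  → clear
Obstacle 2 [(16,7) (24,2) (24,11)]:
  edge (16,7)–(24,2): clear
  edge (24,2)–(24,11): clear
  edge (24,11)–(16,7): clear
  midpoint (35/2,7/2) outside
  → clear
Obstacle 3 [(0,8) (1,2) (10,2) (6,9)]:
  edge (0,8)–(1,2): clear
  edge (1,2)–(10,2): clear
  edge (10,2)–(6,9): clear
  edge (6,9)–(0,8): clear
  midpoint (35/2,7/2) outside
  → clear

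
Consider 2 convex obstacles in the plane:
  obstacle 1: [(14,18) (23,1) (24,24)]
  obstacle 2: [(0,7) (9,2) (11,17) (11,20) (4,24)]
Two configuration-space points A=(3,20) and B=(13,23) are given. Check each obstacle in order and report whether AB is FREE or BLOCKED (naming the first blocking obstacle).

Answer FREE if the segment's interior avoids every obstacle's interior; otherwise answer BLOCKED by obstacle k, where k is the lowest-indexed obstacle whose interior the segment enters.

BLOCKED by obstacle 2

Obstacle 1 [(14,18) (23,1) (24,24)]:
  edge (14,18)–(23,1): clear
  edge (23,1)–(24,24): clear
  edge (24,24)–(14,18): clear
  midpoint (8,43/2) outside
  → clear
Obstacle 2 [(0,7) (9,2) (11,17) (11,20) (4,24)]:
  edge (0,7)–(9,2): clear
  edge (9,2)–(11,17): clear
  edge (11,17)–(11,20): clear
  edge (11,20)–(4,24): crosses AB
  edge (4,24)–(0,7): crosses AB
  → BLOCKED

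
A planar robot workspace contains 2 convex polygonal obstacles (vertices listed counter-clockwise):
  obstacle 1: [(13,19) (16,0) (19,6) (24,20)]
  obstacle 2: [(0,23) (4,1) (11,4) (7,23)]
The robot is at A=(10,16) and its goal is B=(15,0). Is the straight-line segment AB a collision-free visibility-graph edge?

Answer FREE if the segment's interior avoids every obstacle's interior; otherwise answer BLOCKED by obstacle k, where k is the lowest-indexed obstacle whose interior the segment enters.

Obstacle 1 [(13,19) (16,0) (19,6) (24,20)]:
  edge (13,19)–(16,0): clear
  edge (16,0)–(19,6): clear
  edge (19,6)–(24,20): clear
  edge (24,20)–(13,19): clear
  midpoint (25/2,8) outside
  → clear
Obstacle 2 [(0,23) (4,1) (11,4) (7,23)]:
  edge (0,23)–(4,1): clear
  edge (4,1)–(11,4): clear
  edge (11,4)–(7,23): clear
  edge (7,23)–(0,23): clear
  midpoint (25/2,8) outside
  → clear

FREE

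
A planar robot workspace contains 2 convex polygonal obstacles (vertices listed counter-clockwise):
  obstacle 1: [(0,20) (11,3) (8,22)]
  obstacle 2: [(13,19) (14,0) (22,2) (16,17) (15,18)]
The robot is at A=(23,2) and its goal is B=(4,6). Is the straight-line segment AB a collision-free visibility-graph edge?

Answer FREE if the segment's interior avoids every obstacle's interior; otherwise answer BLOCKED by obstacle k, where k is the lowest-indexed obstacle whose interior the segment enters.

Obstacle 1 [(0,20) (11,3) (8,22)]:
  edge (0,20)–(11,3): crosses AB
  edge (11,3)–(8,22): crosses AB
  edge (8,22)–(0,20): clear
  → BLOCKED
Obstacle 2 [(13,19) (14,0) (22,2) (16,17) (15,18)]:
  edge (13,19)–(14,0): crosses AB
  edge (14,0)–(22,2): clear
  edge (22,2)–(16,17): crosses AB
  edge (16,17)–(15,18): clear
  edge (15,18)–(13,19): clear
  → BLOCKED

BLOCKED by obstacle 1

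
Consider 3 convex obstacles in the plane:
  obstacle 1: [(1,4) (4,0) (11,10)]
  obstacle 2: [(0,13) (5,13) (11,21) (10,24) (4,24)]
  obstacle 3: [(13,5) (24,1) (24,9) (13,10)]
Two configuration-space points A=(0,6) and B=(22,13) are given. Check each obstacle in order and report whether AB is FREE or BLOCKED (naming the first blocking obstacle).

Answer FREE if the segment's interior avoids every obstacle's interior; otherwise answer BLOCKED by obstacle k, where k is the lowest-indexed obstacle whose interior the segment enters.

Obstacle 1 [(1,4) (4,0) (11,10)]:
  edge (1,4)–(4,0): clear
  edge (4,0)–(11,10): crosses AB
  edge (11,10)–(1,4): crosses AB
  → BLOCKED
Obstacle 2 [(0,13) (5,13) (11,21) (10,24) (4,24)]:
  edge (0,13)–(5,13): clear
  edge (5,13)–(11,21): clear
  edge (11,21)–(10,24): clear
  edge (10,24)–(4,24): clear
  edge (4,24)–(0,13): clear
  midpoint (11,19/2) outside
  → clear
Obstacle 3 [(13,5) (24,1) (24,9) (13,10)]:
  edge (13,5)–(24,1): clear
  edge (24,1)–(24,9): clear
  edge (24,9)–(13,10): clear
  edge (13,10)–(13,5): clear
  midpoint (11,19/2) outside
  → clear

BLOCKED by obstacle 1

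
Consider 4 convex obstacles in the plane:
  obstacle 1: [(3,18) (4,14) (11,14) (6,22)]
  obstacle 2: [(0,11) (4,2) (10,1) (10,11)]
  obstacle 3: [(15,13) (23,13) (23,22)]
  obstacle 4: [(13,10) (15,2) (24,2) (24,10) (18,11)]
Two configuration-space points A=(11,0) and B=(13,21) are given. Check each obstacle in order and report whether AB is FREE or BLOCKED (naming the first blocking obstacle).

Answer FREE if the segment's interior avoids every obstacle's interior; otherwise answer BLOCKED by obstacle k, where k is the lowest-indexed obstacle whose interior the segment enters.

FREE

Obstacle 1 [(3,18) (4,14) (11,14) (6,22)]:
  edge (3,18)–(4,14): clear
  edge (4,14)–(11,14): clear
  edge (11,14)–(6,22): clear
  edge (6,22)–(3,18): clear
  midpoint (12,21/2) outside
  → clear
Obstacle 2 [(0,11) (4,2) (10,1) (10,11)]:
  edge (0,11)–(4,2): clear
  edge (4,2)–(10,1): clear
  edge (10,1)–(10,11): clear
  edge (10,11)–(0,11): clear
  midpoint (12,21/2) outside
  → clear
Obstacle 3 [(15,13) (23,13) (23,22)]:
  edge (15,13)–(23,13): clear
  edge (23,13)–(23,22): clear
  edge (23,22)–(15,13): clear
  midpoint (12,21/2) outside
  → clear
Obstacle 4 [(13,10) (15,2) (24,2) (24,10) (18,11)]:
  edge (13,10)–(15,2): clear
  edge (15,2)–(24,2): clear
  edge (24,2)–(24,10): clear
  edge (24,10)–(18,11): clear
  edge (18,11)–(13,10): clear
  midpoint (12,21/2) outside
  → clear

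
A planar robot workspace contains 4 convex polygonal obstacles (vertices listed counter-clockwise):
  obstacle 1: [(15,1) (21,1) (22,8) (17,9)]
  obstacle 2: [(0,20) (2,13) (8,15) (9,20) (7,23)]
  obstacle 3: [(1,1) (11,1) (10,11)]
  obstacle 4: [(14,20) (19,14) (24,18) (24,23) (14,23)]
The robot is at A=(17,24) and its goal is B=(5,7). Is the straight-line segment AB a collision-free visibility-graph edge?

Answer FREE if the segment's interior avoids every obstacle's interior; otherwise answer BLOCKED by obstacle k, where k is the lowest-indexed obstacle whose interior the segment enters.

BLOCKED by obstacle 4

Obstacle 1 [(15,1) (21,1) (22,8) (17,9)]:
  edge (15,1)–(21,1): clear
  edge (21,1)–(22,8): clear
  edge (22,8)–(17,9): clear
  edge (17,9)–(15,1): clear
  midpoint (11,31/2) outside
  → clear
Obstacle 2 [(0,20) (2,13) (8,15) (9,20) (7,23)]:
  edge (0,20)–(2,13): clear
  edge (2,13)–(8,15): clear
  edge (8,15)–(9,20): clear
  edge (9,20)–(7,23): clear
  edge (7,23)–(0,20): clear
  midpoint (11,31/2) outside
  → clear
Obstacle 3 [(1,1) (11,1) (10,11)]:
  edge (1,1)–(11,1): clear
  edge (11,1)–(10,11): clear
  edge (10,11)–(1,1): clear
  midpoint (11,31/2) outside
  → clear
Obstacle 4 [(14,20) (19,14) (24,18) (24,23) (14,23)]:
  edge (14,20)–(19,14): crosses AB
  edge (19,14)–(24,18): clear
  edge (24,18)–(24,23): clear
  edge (24,23)–(14,23): crosses AB
  edge (14,23)–(14,20): clear
  → BLOCKED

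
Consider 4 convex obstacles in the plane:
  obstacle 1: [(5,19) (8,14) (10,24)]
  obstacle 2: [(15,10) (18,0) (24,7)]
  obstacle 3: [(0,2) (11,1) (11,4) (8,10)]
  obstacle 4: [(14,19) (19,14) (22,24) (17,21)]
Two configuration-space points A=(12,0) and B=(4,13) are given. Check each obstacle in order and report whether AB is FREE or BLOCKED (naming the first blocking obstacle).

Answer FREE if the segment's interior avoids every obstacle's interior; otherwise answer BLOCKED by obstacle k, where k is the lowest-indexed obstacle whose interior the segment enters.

BLOCKED by obstacle 3

Obstacle 1 [(5,19) (8,14) (10,24)]:
  edge (5,19)–(8,14): clear
  edge (8,14)–(10,24): clear
  edge (10,24)–(5,19): clear
  midpoint (8,13/2) outside
  → clear
Obstacle 2 [(15,10) (18,0) (24,7)]:
  edge (15,10)–(18,0): clear
  edge (18,0)–(24,7): clear
  edge (24,7)–(15,10): clear
  midpoint (8,13/2) outside
  → clear
Obstacle 3 [(0,2) (11,1) (11,4) (8,10)]:
  edge (0,2)–(11,1): clear
  edge (11,1)–(11,4): crosses AB
  edge (11,4)–(8,10): clear
  edge (8,10)–(0,2): crosses AB
  → BLOCKED
Obstacle 4 [(14,19) (19,14) (22,24) (17,21)]:
  edge (14,19)–(19,14): clear
  edge (19,14)–(22,24): clear
  edge (22,24)–(17,21): clear
  edge (17,21)–(14,19): clear
  midpoint (8,13/2) outside
  → clear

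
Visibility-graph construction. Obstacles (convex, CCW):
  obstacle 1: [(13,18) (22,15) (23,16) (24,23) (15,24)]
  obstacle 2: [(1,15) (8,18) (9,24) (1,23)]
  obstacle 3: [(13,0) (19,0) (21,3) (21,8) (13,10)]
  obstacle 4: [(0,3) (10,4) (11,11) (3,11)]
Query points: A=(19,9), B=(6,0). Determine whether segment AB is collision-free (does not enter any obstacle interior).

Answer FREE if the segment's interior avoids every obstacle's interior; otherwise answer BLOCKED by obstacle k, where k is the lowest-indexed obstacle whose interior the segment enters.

BLOCKED by obstacle 3

Obstacle 1 [(13,18) (22,15) (23,16) (24,23) (15,24)]:
  edge (13,18)–(22,15): clear
  edge (22,15)–(23,16): clear
  edge (23,16)–(24,23): clear
  edge (24,23)–(15,24): clear
  edge (15,24)–(13,18): clear
  midpoint (25/2,9/2) outside
  → clear
Obstacle 2 [(1,15) (8,18) (9,24) (1,23)]:
  edge (1,15)–(8,18): clear
  edge (8,18)–(9,24): clear
  edge (9,24)–(1,23): clear
  edge (1,23)–(1,15): clear
  midpoint (25/2,9/2) outside
  → clear
Obstacle 3 [(13,0) (19,0) (21,3) (21,8) (13,10)]:
  edge (13,0)–(19,0): clear
  edge (19,0)–(21,3): clear
  edge (21,3)–(21,8): clear
  edge (21,8)–(13,10): crosses AB
  edge (13,10)–(13,0): crosses AB
  → BLOCKED
Obstacle 4 [(0,3) (10,4) (11,11) (3,11)]:
  edge (0,3)–(10,4): clear
  edge (10,4)–(11,11): clear
  edge (11,11)–(3,11): clear
  edge (3,11)–(0,3): clear
  midpoint (25/2,9/2) outside
  → clear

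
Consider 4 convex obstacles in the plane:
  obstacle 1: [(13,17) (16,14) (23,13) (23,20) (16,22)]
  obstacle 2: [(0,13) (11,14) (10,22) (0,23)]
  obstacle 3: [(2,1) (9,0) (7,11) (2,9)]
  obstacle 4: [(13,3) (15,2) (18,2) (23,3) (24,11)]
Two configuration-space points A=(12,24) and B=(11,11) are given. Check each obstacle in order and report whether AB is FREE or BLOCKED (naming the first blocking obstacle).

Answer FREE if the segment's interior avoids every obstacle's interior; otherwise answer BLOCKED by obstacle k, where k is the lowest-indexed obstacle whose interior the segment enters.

Obstacle 1 [(13,17) (16,14) (23,13) (23,20) (16,22)]:
  edge (13,17)–(16,14): clear
  edge (16,14)–(23,13): clear
  edge (23,13)–(23,20): clear
  edge (23,20)–(16,22): clear
  edge (16,22)–(13,17): clear
  midpoint (23/2,35/2) outside
  → clear
Obstacle 2 [(0,13) (11,14) (10,22) (0,23)]:
  edge (0,13)–(11,14): clear
  edge (11,14)–(10,22): clear
  edge (10,22)–(0,23): clear
  edge (0,23)–(0,13): clear
  midpoint (23/2,35/2) outside
  → clear
Obstacle 3 [(2,1) (9,0) (7,11) (2,9)]:
  edge (2,1)–(9,0): clear
  edge (9,0)–(7,11): clear
  edge (7,11)–(2,9): clear
  edge (2,9)–(2,1): clear
  midpoint (23/2,35/2) outside
  → clear
Obstacle 4 [(13,3) (15,2) (18,2) (23,3) (24,11)]:
  edge (13,3)–(15,2): clear
  edge (15,2)–(18,2): clear
  edge (18,2)–(23,3): clear
  edge (23,3)–(24,11): clear
  edge (24,11)–(13,3): clear
  midpoint (23/2,35/2) outside
  → clear

FREE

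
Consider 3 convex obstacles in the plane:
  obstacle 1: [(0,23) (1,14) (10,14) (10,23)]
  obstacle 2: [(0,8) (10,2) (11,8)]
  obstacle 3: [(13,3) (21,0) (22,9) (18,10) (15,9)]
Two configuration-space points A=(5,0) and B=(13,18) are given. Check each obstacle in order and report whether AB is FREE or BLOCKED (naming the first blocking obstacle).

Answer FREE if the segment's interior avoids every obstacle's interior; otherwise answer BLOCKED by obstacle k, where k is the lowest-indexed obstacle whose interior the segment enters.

BLOCKED by obstacle 2

Obstacle 1 [(0,23) (1,14) (10,14) (10,23)]:
  edge (0,23)–(1,14): clear
  edge (1,14)–(10,14): clear
  edge (10,14)–(10,23): clear
  edge (10,23)–(0,23): clear
  midpoint (9,9) outside
  → clear
Obstacle 2 [(0,8) (10,2) (11,8)]:
  edge (0,8)–(10,2): crosses AB
  edge (10,2)–(11,8): clear
  edge (11,8)–(0,8): crosses AB
  → BLOCKED
Obstacle 3 [(13,3) (21,0) (22,9) (18,10) (15,9)]:
  edge (13,3)–(21,0): clear
  edge (21,0)–(22,9): clear
  edge (22,9)–(18,10): clear
  edge (18,10)–(15,9): clear
  edge (15,9)–(13,3): clear
  midpoint (9,9) outside
  → clear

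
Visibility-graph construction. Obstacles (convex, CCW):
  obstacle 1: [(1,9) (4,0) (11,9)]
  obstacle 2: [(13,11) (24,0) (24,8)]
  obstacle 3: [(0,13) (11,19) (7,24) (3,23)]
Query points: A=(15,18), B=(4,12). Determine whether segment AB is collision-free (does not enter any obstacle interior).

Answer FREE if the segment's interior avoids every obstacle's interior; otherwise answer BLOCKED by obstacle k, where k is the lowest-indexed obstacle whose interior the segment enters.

FREE

Obstacle 1 [(1,9) (4,0) (11,9)]:
  edge (1,9)–(4,0): clear
  edge (4,0)–(11,9): clear
  edge (11,9)–(1,9): clear
  midpoint (19/2,15) outside
  → clear
Obstacle 2 [(13,11) (24,0) (24,8)]:
  edge (13,11)–(24,0): clear
  edge (24,0)–(24,8): clear
  edge (24,8)–(13,11): clear
  midpoint (19/2,15) outside
  → clear
Obstacle 3 [(0,13) (11,19) (7,24) (3,23)]:
  edge (0,13)–(11,19): clear
  edge (11,19)–(7,24): clear
  edge (7,24)–(3,23): clear
  edge (3,23)–(0,13): clear
  midpoint (19/2,15) outside
  → clear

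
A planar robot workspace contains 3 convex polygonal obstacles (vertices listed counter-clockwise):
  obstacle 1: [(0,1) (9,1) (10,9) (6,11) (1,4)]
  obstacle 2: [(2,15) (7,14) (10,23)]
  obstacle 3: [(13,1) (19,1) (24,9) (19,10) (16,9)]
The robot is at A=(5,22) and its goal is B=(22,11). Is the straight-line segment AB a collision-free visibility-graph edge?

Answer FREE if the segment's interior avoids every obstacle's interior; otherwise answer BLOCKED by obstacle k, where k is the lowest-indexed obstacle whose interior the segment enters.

BLOCKED by obstacle 2

Obstacle 1 [(0,1) (9,1) (10,9) (6,11) (1,4)]:
  edge (0,1)–(9,1): clear
  edge (9,1)–(10,9): clear
  edge (10,9)–(6,11): clear
  edge (6,11)–(1,4): clear
  edge (1,4)–(0,1): clear
  midpoint (27/2,33/2) outside
  → clear
Obstacle 2 [(2,15) (7,14) (10,23)]:
  edge (2,15)–(7,14): clear
  edge (7,14)–(10,23): crosses AB
  edge (10,23)–(2,15): crosses AB
  → BLOCKED
Obstacle 3 [(13,1) (19,1) (24,9) (19,10) (16,9)]:
  edge (13,1)–(19,1): clear
  edge (19,1)–(24,9): clear
  edge (24,9)–(19,10): clear
  edge (19,10)–(16,9): clear
  edge (16,9)–(13,1): clear
  midpoint (27/2,33/2) outside
  → clear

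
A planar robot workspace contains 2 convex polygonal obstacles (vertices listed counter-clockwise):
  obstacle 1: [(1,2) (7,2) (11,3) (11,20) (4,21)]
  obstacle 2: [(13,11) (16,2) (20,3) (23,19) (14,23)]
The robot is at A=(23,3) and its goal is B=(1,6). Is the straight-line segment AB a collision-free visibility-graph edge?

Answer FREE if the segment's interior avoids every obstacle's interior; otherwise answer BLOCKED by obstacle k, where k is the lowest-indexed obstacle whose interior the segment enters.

BLOCKED by obstacle 1

Obstacle 1 [(1,2) (7,2) (11,3) (11,20) (4,21)]:
  edge (1,2)–(7,2): clear
  edge (7,2)–(11,3): clear
  edge (11,3)–(11,20): crosses AB
  edge (11,20)–(4,21): clear
  edge (4,21)–(1,2): crosses AB
  → BLOCKED
Obstacle 2 [(13,11) (16,2) (20,3) (23,19) (14,23)]:
  edge (13,11)–(16,2): crosses AB
  edge (16,2)–(20,3): clear
  edge (20,3)–(23,19): crosses AB
  edge (23,19)–(14,23): clear
  edge (14,23)–(13,11): clear
  → BLOCKED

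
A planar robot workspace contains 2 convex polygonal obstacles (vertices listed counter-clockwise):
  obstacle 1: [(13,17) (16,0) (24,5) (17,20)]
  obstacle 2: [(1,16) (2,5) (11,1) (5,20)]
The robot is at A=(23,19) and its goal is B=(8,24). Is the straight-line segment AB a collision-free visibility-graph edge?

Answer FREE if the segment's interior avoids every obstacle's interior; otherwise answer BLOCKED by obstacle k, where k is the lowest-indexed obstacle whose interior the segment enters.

Obstacle 1 [(13,17) (16,0) (24,5) (17,20)]:
  edge (13,17)–(16,0): clear
  edge (16,0)–(24,5): clear
  edge (24,5)–(17,20): clear
  edge (17,20)–(13,17): clear
  midpoint (31/2,43/2) outside
  → clear
Obstacle 2 [(1,16) (2,5) (11,1) (5,20)]:
  edge (1,16)–(2,5): clear
  edge (2,5)–(11,1): clear
  edge (11,1)–(5,20): clear
  edge (5,20)–(1,16): clear
  midpoint (31/2,43/2) outside
  → clear

FREE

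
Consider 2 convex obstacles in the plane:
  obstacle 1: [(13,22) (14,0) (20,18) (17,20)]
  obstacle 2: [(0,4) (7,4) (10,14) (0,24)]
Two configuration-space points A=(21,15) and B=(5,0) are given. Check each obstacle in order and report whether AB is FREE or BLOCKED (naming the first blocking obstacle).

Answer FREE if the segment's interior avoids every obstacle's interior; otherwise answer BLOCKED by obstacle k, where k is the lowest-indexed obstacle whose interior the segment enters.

BLOCKED by obstacle 1

Obstacle 1 [(13,22) (14,0) (20,18) (17,20)]:
  edge (13,22)–(14,0): crosses AB
  edge (14,0)–(20,18): crosses AB
  edge (20,18)–(17,20): clear
  edge (17,20)–(13,22): clear
  → BLOCKED
Obstacle 2 [(0,4) (7,4) (10,14) (0,24)]:
  edge (0,4)–(7,4): clear
  edge (7,4)–(10,14): clear
  edge (10,14)–(0,24): clear
  edge (0,24)–(0,4): clear
  midpoint (13,15/2) outside
  → clear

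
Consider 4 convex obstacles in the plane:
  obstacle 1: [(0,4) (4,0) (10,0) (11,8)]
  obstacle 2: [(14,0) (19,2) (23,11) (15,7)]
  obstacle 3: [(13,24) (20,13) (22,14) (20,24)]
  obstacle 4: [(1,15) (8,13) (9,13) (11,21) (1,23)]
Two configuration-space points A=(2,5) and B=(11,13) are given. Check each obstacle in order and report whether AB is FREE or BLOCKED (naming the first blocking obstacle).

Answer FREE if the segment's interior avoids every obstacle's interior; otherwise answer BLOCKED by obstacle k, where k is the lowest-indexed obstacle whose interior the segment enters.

FREE

Obstacle 1 [(0,4) (4,0) (10,0) (11,8)]:
  edge (0,4)–(4,0): clear
  edge (4,0)–(10,0): clear
  edge (10,0)–(11,8): clear
  edge (11,8)–(0,4): clear
  midpoint (13/2,9) outside
  → clear
Obstacle 2 [(14,0) (19,2) (23,11) (15,7)]:
  edge (14,0)–(19,2): clear
  edge (19,2)–(23,11): clear
  edge (23,11)–(15,7): clear
  edge (15,7)–(14,0): clear
  midpoint (13/2,9) outside
  → clear
Obstacle 3 [(13,24) (20,13) (22,14) (20,24)]:
  edge (13,24)–(20,13): clear
  edge (20,13)–(22,14): clear
  edge (22,14)–(20,24): clear
  edge (20,24)–(13,24): clear
  midpoint (13/2,9) outside
  → clear
Obstacle 4 [(1,15) (8,13) (9,13) (11,21) (1,23)]:
  edge (1,15)–(8,13): clear
  edge (8,13)–(9,13): clear
  edge (9,13)–(11,21): clear
  edge (11,21)–(1,23): clear
  edge (1,23)–(1,15): clear
  midpoint (13/2,9) outside
  → clear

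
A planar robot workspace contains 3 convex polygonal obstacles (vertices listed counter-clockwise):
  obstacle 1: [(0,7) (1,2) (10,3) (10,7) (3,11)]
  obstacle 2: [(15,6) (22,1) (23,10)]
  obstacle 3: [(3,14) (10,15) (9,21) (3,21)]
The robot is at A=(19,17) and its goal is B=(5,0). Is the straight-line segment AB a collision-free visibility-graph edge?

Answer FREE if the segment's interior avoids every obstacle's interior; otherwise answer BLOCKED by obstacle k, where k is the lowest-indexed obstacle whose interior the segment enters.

Obstacle 1 [(0,7) (1,2) (10,3) (10,7) (3,11)]:
  edge (0,7)–(1,2): clear
  edge (1,2)–(10,3): crosses AB
  edge (10,3)–(10,7): crosses AB
  edge (10,7)–(3,11): clear
  edge (3,11)–(0,7): clear
  → BLOCKED
Obstacle 2 [(15,6) (22,1) (23,10)]:
  edge (15,6)–(22,1): clear
  edge (22,1)–(23,10): clear
  edge (23,10)–(15,6): clear
  midpoint (12,17/2) outside
  → clear
Obstacle 3 [(3,14) (10,15) (9,21) (3,21)]:
  edge (3,14)–(10,15): clear
  edge (10,15)–(9,21): clear
  edge (9,21)–(3,21): clear
  edge (3,21)–(3,14): clear
  midpoint (12,17/2) outside
  → clear

BLOCKED by obstacle 1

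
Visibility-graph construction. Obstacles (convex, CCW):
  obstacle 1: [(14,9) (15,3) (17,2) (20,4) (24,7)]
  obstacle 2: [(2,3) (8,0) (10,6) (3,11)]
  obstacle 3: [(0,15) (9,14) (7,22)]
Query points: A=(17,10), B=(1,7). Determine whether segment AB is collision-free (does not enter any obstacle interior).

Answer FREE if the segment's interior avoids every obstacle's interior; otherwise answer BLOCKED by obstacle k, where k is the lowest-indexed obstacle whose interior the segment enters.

Obstacle 1 [(14,9) (15,3) (17,2) (20,4) (24,7)]:
  edge (14,9)–(15,3): clear
  edge (15,3)–(17,2): clear
  edge (17,2)–(20,4): clear
  edge (20,4)–(24,7): clear
  edge (24,7)–(14,9): clear
  midpoint (9,17/2) outside
  → clear
Obstacle 2 [(2,3) (8,0) (10,6) (3,11)]:
  edge (2,3)–(8,0): clear
  edge (8,0)–(10,6): clear
  edge (10,6)–(3,11): crosses AB
  edge (3,11)–(2,3): crosses AB
  → BLOCKED
Obstacle 3 [(0,15) (9,14) (7,22)]:
  edge (0,15)–(9,14): clear
  edge (9,14)–(7,22): clear
  edge (7,22)–(0,15): clear
  midpoint (9,17/2) outside
  → clear

BLOCKED by obstacle 2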